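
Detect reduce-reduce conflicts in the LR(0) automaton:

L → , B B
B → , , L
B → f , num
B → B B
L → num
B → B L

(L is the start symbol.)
Augment with L' → L and build the canonical LR(0) collection (I0 = CLOSURE({[L' → . L]}), then GOTO on every symbol after a dot until no new states appear). It has 17 states:
  I0: { [L → . , B B], [L → . num], [L' → . L] }  — shift
  I1: { [B → . , , L], [B → . B B], [B → . B L], [B → . f , num], [L → , . B B] }  — shift
  I2: { [L' → L .] }  — accept
  I3: { [L → num .] }  — reduce
  I4: { [B → , . , L] }  — shift
  I5: { [B → . , , L], [B → . B B], [B → . B L], [B → . f , num], [B → B . B], [B → B . L], [L → , B . B], [L → . , B B], [L → . num] }  — shift
  I6: { [B → f . , num] }  — shift
  I7: { [B → f , . num] }  — shift
  I8: { [B → f , num .] }  — reduce
  I9: { [B → , . , L], [B → . , , L], [B → . B B], [B → . B L], [B → . f , num], [L → , . B B] }  — shift
  I10: { [B → . , , L], [B → . B B], [B → . B L], [B → . f , num], [B → B . B], [B → B . L], [B → B B .], [L → , B B .], [L → . , B B], [L → . num] }  — shift, 2 reduces
  I11: { [B → B L .] }  — reduce
  I12: { [B → . , , L], [B → . B B], [B → . B L], [B → . f , num], [B → B . B], [B → B . L], [B → B B .], [L → . , B B], [L → . num] }  — shift, reduce
  I13: { [B → , , . L], [B → , . , L], [L → . , B B], [L → . num] }  — shift
  I14: { [B → , , . L], [B → . , , L], [B → . B B], [B → . B L], [B → . f , num], [L → , . B B], [L → . , B B], [L → . num] }  — shift
  I15: { [B → , , L .] }  — reduce
  I16: { [B → , , . L], [L → . , B B], [L → . num] }  — shift

I10 contains complete items [B → B B .], [L → , B B .] — reduce-reduce conflict.

Answer: Yes — I10: [B → B B .] vs [L → , B B .]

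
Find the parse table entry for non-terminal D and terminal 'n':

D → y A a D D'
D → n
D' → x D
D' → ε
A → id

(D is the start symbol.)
To find M[D, 'n'], we find productions for D where 'n' is in the predict set (PREDICT(N → α) = (FIRST(α) \ {ε}) ∪ (FOLLOW(N) if α ⇒* ε)).

D → y A a D D': PREDICT = { 'y' }
D → n: PREDICT = { 'n' }
  'n' is in predict set, so this production goes in M[D, 'n']

M[D, 'n'] = D → n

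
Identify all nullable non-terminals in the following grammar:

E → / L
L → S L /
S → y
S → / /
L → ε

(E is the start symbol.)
{ 'L' }

A non-terminal is nullable if it can derive ε (the empty string): either it has an ε-production, or it has a production whose right-hand side consists entirely of nullable non-terminals.

ε-productions: L → ε
So L is immediately nullable.
No further non-terminal can be added: every production for the remaining non-terminals contains a terminal or a non-nullable non-terminal.
Nullable = { 'L' }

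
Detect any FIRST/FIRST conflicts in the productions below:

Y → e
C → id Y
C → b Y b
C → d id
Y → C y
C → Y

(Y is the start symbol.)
A FIRST/FIRST conflict occurs when two productions N → α and N → β for the same non-terminal have FIRST(α) ∩ FIRST(β) ≠ ∅ (with ε ∈ FIRST of a nullable right-hand side, so two nullable alternatives also conflict).

FIRST sets of the non-terminals at (or reachable through a nullable prefix from) the front of some alternative:
  FIRST(C) = { 'b', 'd', 'e', 'id' }
  FIRST(Y) = { 'b', 'd', 'e', 'id' }

Productions for Y:
  Y → e: FIRST = { 'e' }
  Y → C y: FIRST = { 'b', 'd', 'e', 'id' }
Productions for C:
  C → id Y: FIRST = { 'id' }
  C → b Y b: FIRST = { 'b' }
  C → d id: FIRST = { 'd' }
  C → Y: FIRST = { 'b', 'd', 'e', 'id' }

Conflict for Y: Y → e and Y → C y
  Overlap: { 'e' }
Conflict for C: C → id Y and C → Y
  Overlap: { 'id' }
Conflict for C: C → b Y b and C → Y
  Overlap: { 'b' }
Conflict for C: C → d id and C → Y
  Overlap: { 'd' }

Answer: Yes. Y → e / Y → C y on { 'e' }; C → id Y / C → Y on { 'id' }; C → b Y b / C → Y on { 'b' }; C → d id / C → Y on { 'd' }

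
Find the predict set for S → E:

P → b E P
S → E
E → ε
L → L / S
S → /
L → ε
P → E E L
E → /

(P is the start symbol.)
PREDICT(S → E) = (FIRST(RHS) \ {ε}) ∪ (FOLLOW(S) if ε ∈ FIRST(RHS), i.e. RHS ⇒* ε)
FIRST(E) = { '/', ε }
FIRST(E) = { '/', ε }
ε ∈ FIRST(E) (the right-hand side is nullable), so add FOLLOW(S) = { $, '/' }
PREDICT(S → E) = { $, '/' }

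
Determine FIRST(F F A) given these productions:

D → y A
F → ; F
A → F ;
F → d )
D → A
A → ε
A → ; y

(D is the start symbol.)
FIRST sets of the non-terminals involved (from the grammar, by fixed-point iteration):
  FIRST(F) = { ';', 'd' }

To compute FIRST(F F A), process the symbols left to right:
Symbol F is a non-terminal. Add FIRST(F) \ {ε} = { ';', 'd' }
F is not nullable (ε ∉ FIRST(F)), so stop here.
FIRST(F F A) = { ';', 'd' }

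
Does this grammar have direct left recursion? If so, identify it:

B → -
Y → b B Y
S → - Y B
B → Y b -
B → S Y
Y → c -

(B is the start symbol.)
Direct left recursion occurs when N → N α for some non-terminal N (the right-hand side begins with the left-hand side itself).

B → -: starts with '-'
Y → b B Y: starts with b
S → - Y B: starts with '-'
B → Y b -: starts with Y
B → S Y: starts with S
Y → c -: starts with c

No direct left recursion found.

Answer: No direct left recursion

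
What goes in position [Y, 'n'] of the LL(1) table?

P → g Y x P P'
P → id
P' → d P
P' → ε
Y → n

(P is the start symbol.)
To find M[Y, 'n'], we find productions for Y where 'n' is in the predict set (PREDICT(N → α) = (FIRST(α) \ {ε}) ∪ (FOLLOW(N) if α ⇒* ε)).

Y → n: PREDICT = { 'n' }
  'n' is in predict set, so this production goes in M[Y, 'n']

M[Y, 'n'] = Y → n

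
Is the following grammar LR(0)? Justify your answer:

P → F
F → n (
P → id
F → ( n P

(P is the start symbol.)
Yes, the grammar is LR(0)

A grammar is LR(0) if no state in the canonical LR(0) collection has:
  - both a shift item (dot before a terminal) and a complete item (shift-reduce conflict), or
  - two or more complete items (reduce-reduce conflict; the accept item [P' → P .] counts as a complete item here).

Augment with P' → P and build the canonical LR(0) collection (I0 = CLOSURE({[P' → . P]}), then GOTO on every symbol after a dot until no new states appear). It has 9 states:
  I0: { [F → . ( n P], [F → . n (], [P → . F], [P → . id], [P' → . P] }  — shift
  I1: { [F → ( . n P] }  — shift
  I2: { [P → F .] }  — reduce
  I3: { [P' → P .] }  — accept
  I4: { [P → id .] }  — reduce
  I5: { [F → n . (] }  — shift
  I6: { [F → n ( .] }  — reduce
  I7: { [F → ( n . P], [F → . ( n P], [F → . n (], [P → . F], [P → . id] }  — shift
  I8: { [F → ( n P .] }  — reduce

Every state is either a pure shift/goto state or contains exactly one complete item and nothing to shift — no conflicts. The grammar is LR(0).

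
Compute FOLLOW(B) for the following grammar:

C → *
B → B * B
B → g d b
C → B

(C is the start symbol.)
In B → B * B: B is followed by '*' B, add FIRST('*' B) \ {ε} = { '*' }
In B → B * B: B is at the end; this adds FOLLOW(B) to itself — nothing new
In C → B: B is at the end, add FOLLOW(C)

The FOLLOW sets referred to above (computed the same way, to a fixed point):
  FOLLOW(C) = { $ }

Taking the union: FOLLOW(B) = { $, '*' }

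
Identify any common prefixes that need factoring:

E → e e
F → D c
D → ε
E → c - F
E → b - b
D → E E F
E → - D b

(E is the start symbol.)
Left-factoring is needed when two productions for the same non-terminal
share a common prefix on the right-hand side.

Productions for E:
  E → e e
  E → c - F
  E → b - b
  E → - D b
Productions for D:
  D → ε
  D → E E F

No common prefixes found.

Answer: No, left-factoring is not needed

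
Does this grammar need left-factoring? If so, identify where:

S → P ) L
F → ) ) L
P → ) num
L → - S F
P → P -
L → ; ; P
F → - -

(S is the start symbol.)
Left-factoring is needed when two productions for the same non-terminal
share a common prefix on the right-hand side.

Productions for F:
  F → ) ) L
  F → - -
Productions for P:
  P → ) num
  P → P -
Productions for L:
  L → - S F
  L → ; ; P

No common prefixes found.

Answer: No, left-factoring is not needed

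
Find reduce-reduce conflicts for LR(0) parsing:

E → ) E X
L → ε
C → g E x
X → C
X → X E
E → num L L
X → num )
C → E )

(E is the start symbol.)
No reduce-reduce conflicts

A reduce-reduce conflict occurs when an LR(0) state has two complete items [A → α .] and [B → β .] — both call for a reduction, and with no lookahead the parser cannot choose between them.

Augment with E' → E and build the canonical LR(0) collection (I0 = CLOSURE({[E' → . E]}), then GOTO on every symbol after a dot until no new states appear). It has 17 states:
  I0: { [E → . ) E X], [E → . num L L], [E' → . E] }  — shift
  I1: { [E → ) . E X], [E → . ) E X], [E → . num L L] }  — shift
  I2: { [E' → E .] }  — accept
  I3: { [E → num . L L], [L → .] }  — reduce
  I4: { [E → num L . L], [L → .] }  — reduce
  I5: { [E → num L L .] }  — reduce
  I6: { [C → . E )], [C → . g E x], [E → ) E . X], [E → . ) E X], [E → . num L L], [X → . C], [X → . X E], [X → . num )] }  — shift
  I7: { [X → C .] }  — reduce
  I8: { [C → E . )] }  — shift
  I9: { [E → ) E X .], [E → . ) E X], [E → . num L L], [X → X . E] }  — shift, reduce
  I10: { [C → g . E x], [E → . ) E X], [E → . num L L] }  — shift
  I11: { [E → num . L L], [L → .], [X → num . )] }  — shift, reduce
  I12: { [X → num ) .] }  — reduce
  I13: { [C → g E . x] }  — shift
  I14: { [C → g E x .] }  — reduce
  I15: { [X → X E .] }  — reduce
  I16: { [C → E ) .] }  — reduce

No state contains more than one complete item.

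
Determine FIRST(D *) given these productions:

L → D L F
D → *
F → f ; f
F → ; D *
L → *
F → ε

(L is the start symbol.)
{ '*' }

FIRST sets of the non-terminals involved (from the grammar, by fixed-point iteration):
  FIRST(D) = { '*' }

To compute FIRST(D *), process the symbols left to right:
Symbol D is a non-terminal. Add FIRST(D) \ {ε} = { '*' }
D is not nullable (ε ∉ FIRST(D)), so stop here.
FIRST(D *) = { '*' }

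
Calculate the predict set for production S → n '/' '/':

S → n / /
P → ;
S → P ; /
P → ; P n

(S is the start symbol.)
PREDICT(S → n '/' '/') = (FIRST(RHS) \ {ε}) ∪ (FOLLOW(S) if ε ∈ FIRST(RHS), i.e. RHS ⇒* ε)
FIRST(n '/' '/') = { 'n' }
ε ∉ FIRST(n '/' '/'), so FOLLOW(S) is not added.
PREDICT(S → n '/' '/') = { 'n' }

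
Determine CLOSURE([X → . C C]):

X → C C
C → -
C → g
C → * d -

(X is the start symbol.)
{ [C → . * d -], [C → . -], [C → . g], [X → . C C] }

Start with: [X → . C C]
  [X → . C C] has the dot before C: add [C → . -], [C → . g], [C → . * d -]
No further items can be added.

CLOSURE = { [C → . * d -], [C → . -], [C → . g], [X → . C C] }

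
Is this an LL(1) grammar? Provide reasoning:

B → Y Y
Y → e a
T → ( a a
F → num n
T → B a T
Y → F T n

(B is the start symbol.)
Yes, the grammar is LL(1).

Relevant sets:
  FIRST(F) = { 'num' }
  FIRST(B) = { 'e', 'num' }

For Y:
  PREDICT(Y → e a) = { 'e' }
  PREDICT(Y → F T n) = { 'num' }
For T:
  PREDICT(T → '(' a a) = { '(' }
  PREDICT(T → B a T) = { 'e', 'num' }
B, F have a single production, so nothing to check there.

All predict sets are disjoint. The grammar IS LL(1).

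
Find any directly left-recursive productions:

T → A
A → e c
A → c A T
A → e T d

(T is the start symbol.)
Direct left recursion occurs when N → N α for some non-terminal N (the right-hand side begins with the left-hand side itself).

T → A: starts with A
A → e c: starts with e
A → c A T: starts with c
A → e T d: starts with e

No direct left recursion found.

Answer: No direct left recursion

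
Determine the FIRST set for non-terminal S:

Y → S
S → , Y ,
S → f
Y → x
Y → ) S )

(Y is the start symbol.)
From S → , Y ,:
  - ',' is a terminal: add ',' and stop
From S → f:
  - f is a terminal: add 'f' and stop

Collecting: FIRST(S) = { ',', 'f' }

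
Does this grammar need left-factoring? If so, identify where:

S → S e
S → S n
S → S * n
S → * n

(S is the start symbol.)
Yes, S has productions with common prefix 'S'

Left-factoring is needed when two productions for the same non-terminal
share a common prefix on the right-hand side.

Productions for S:
  S → S e
  S → S n
  S → S * n
  S → * n

Found common prefix 'S' in productions for S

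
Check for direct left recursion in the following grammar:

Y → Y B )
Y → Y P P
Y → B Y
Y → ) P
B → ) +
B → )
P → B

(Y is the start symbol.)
Yes, Y is left-recursive

Direct left recursion occurs when N → N α for some non-terminal N (the right-hand side begins with the left-hand side itself).

Y → Y B ): LEFT RECURSIVE (starts with Y)
Y → Y P P: LEFT RECURSIVE (starts with Y)
Y → B Y: starts with B
Y → ) P: starts with ')'
B → ) +: starts with ')'
B → ): starts with ')'
P → B: starts with B

The grammar has direct left recursion on: Y.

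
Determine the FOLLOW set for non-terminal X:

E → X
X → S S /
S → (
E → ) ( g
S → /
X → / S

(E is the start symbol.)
To compute FOLLOW(X), find every occurrence of X on a right-hand side N → α X β: add FIRST(β) \ {ε}, and if β is empty or nullable also add FOLLOW(N). Iterate to a fixed point.

In E → X: X is at the end, add FOLLOW(E)

The FOLLOW sets referred to above (computed the same way, to a fixed point):
  FOLLOW(E) = { $ }

Taking the union: FOLLOW(X) = { $ }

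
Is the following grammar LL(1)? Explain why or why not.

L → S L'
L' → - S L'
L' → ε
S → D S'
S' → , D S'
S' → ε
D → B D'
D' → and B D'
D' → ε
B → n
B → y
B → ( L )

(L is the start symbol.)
Yes, the grammar is LL(1).

A grammar is LL(1) if for each non-terminal N with multiple productions, the predict sets of those productions are pairwise disjoint, where PREDICT(N → α) = (FIRST(α) \ {ε}) ∪ (FOLLOW(N) if α ⇒* ε).

Relevant sets:
  FOLLOW(L') = { $, ')' }
  FOLLOW(S') = { $, ')', '-' }
  FOLLOW(D') = { $, ')', ',', '-' }

For L':
  PREDICT(L' → '-' S L') = { '-' }
  PREDICT(L' → ε) = { $, ')' }
For S':
  PREDICT(S' → ',' D S') = { ',' }
  PREDICT(S' → ε) = { $, ')', '-' }
For D':
  PREDICT(D' → and B D') = { 'and' }
  PREDICT(D' → ε) = { $, ')', ',', '-' }
For B:
  PREDICT(B → n) = { 'n' }
  PREDICT(B → y) = { 'y' }
  PREDICT(B → '(' L ')') = { '(' }
L, S, D have a single production, so nothing to check there.

All predict sets are disjoint. The grammar IS LL(1).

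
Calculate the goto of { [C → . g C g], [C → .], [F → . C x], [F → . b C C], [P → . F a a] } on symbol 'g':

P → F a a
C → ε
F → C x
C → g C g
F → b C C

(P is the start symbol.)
{ [C → . g C g], [C → .], [C → g . C g] }

GOTO(I, 'g') = CLOSURE({ [A → αX.β] : [A → α.Xβ] ∈ I, X = 'g' })

Items with dot before 'g', with the dot advanced:
  [C → . g C g] → [C → g . C g]
Closure of the advanced items:
  [C → g . C g] has the dot before C: add [C → .], [C → . g C g]

GOTO = { [C → . g C g], [C → .], [C → g . C g] }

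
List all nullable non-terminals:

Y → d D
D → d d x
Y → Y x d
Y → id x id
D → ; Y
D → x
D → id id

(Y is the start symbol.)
None

A non-terminal is nullable if it can derive ε (the empty string): either it has an ε-production, or it has a production whose right-hand side consists entirely of nullable non-terminals.

There are no ε-productions, so no non-terminal can derive ε.
No non-terminals are nullable.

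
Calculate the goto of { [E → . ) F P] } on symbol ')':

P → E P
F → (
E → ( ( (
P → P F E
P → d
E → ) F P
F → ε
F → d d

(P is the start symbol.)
{ [E → ) . F P], [F → . (], [F → . d d], [F → .] }

GOTO(I, ')') = CLOSURE({ [A → αX.β] : [A → α.Xβ] ∈ I, X = ')' })

Items with dot before ')', with the dot advanced:
  [E → . ) F P] → [E → ) . F P]
Closure of the advanced items:
  [E → ) . F P] has the dot before F: add [F → . (], [F → .], [F → . d d]

GOTO = { [E → ) . F P], [F → . (], [F → . d d], [F → .] }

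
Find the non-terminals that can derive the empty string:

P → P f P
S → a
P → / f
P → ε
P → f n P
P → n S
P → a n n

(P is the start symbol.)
A non-terminal is nullable if it can derive ε (the empty string): either it has an ε-production, or it has a production whose right-hand side consists entirely of nullable non-terminals.

ε-productions: P → ε
So P is immediately nullable.
No further non-terminal can be added: every production for the remaining non-terminals contains a terminal or a non-nullable non-terminal.
Nullable = { 'P' }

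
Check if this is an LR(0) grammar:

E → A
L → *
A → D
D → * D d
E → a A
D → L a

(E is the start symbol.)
No. Shift-reduce conflict between [L → * .] and [D → . * D d]

Augment with E' → E and build the canonical LR(0) collection (I0 = CLOSURE({[E' → . E]}), then GOTO on every symbol after a dot until no new states appear). It has 11 states:
  I0: { [A → . D], [D → . * D d], [D → . L a], [E → . A], [E → . a A], [E' → . E], [L → . *] }  — shift
  I1: { [D → * . D d], [D → . * D d], [D → . L a], [L → * .], [L → . *] }  — shift, reduce
  I2: { [E → A .] }  — reduce
  I3: { [A → D .] }  — reduce
  I4: { [E' → E .] }  — accept
  I5: { [D → L . a] }  — shift
  I6: { [A → . D], [D → . * D d], [D → . L a], [E → a . A], [L → . *] }  — shift
  I7: { [E → a A .] }  — reduce
  I8: { [D → L a .] }  — reduce
  I9: { [D → * D . d] }  — shift
  I10: { [D → * D d .] }  — reduce

Conflict in state I1:
  Shift-reduce conflict between [L → * .] and [D → . * D d]
So the grammar is NOT LR(0).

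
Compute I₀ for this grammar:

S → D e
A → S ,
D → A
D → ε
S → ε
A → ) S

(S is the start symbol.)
{ [A → . ) S], [A → . S ,], [D → . A], [D → .], [S → . D e], [S → .], [S' → . S] }

First, augment the grammar with S' → S
I₀ = CLOSURE({ [S' → . S] }):
  [S' → . S] has the dot before S: add [S → . D e], [S → .]
  [S → . D e] has the dot before D: add [D → . A], [D → .]
  [D → . A] has the dot before A: add [A → . S ,], [A → . ) S]
No further items can be added.

I₀ = { [A → . ) S], [A → . S ,], [D → . A], [D → .], [S → . D e], [S → .], [S' → . S] }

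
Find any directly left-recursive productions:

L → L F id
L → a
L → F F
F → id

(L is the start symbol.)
Yes, L is left-recursive

Direct left recursion occurs when N → N α for some non-terminal N (the right-hand side begins with the left-hand side itself).

L → L F id: LEFT RECURSIVE (starts with L)
L → a: starts with a
L → F F: starts with F
F → id: starts with id

The grammar has direct left recursion on: L.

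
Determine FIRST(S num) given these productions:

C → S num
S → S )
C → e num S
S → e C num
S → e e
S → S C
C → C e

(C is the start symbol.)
{ 'e' }

FIRST sets of the non-terminals involved (from the grammar, by fixed-point iteration):
  FIRST(S) = { 'e' }

To compute FIRST(S num), process the symbols left to right:
Symbol S is a non-terminal. Add FIRST(S) \ {ε} = { 'e' }
S is not nullable (ε ∉ FIRST(S)), so stop here.
FIRST(S num) = { 'e' }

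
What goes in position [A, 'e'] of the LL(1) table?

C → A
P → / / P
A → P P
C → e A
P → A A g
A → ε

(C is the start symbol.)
To find M[A, 'e'], we find productions for A where 'e' is in the predict set (PREDICT(N → α) = (FIRST(α) \ {ε}) ∪ (FOLLOW(N) if α ⇒* ε)).

Relevant sets:
  FIRST(P) = { '/', 'g' }
  FOLLOW(A) = { $, '/', 'g' }

A → P P: PREDICT = { '/', 'g' }
A → ε: PREDICT = { $, '/', 'g' }

M[A, 'e'] is empty (no production applies)

Answer: Empty (error entry)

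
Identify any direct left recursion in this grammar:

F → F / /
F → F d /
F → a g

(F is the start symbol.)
Yes, F is left-recursive

Direct left recursion occurs when N → N α for some non-terminal N (the right-hand side begins with the left-hand side itself).

F → F / /: LEFT RECURSIVE (starts with F)
F → F d /: LEFT RECURSIVE (starts with F)
F → a g: starts with a

The grammar has direct left recursion on: F.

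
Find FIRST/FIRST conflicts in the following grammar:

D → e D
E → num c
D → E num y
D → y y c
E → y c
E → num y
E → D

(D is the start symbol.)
A FIRST/FIRST conflict occurs when two productions N → α and N → β for the same non-terminal have FIRST(α) ∩ FIRST(β) ≠ ∅ (with ε ∈ FIRST of a nullable right-hand side, so two nullable alternatives also conflict).

FIRST sets of the non-terminals at (or reachable through a nullable prefix from) the front of some alternative:
  FIRST(E) = { 'e', 'num', 'y' }
  FIRST(D) = { 'e', 'num', 'y' }

Productions for D:
  D → e D: FIRST = { 'e' }
  D → E num y: FIRST = { 'e', 'num', 'y' }
  D → y y c: FIRST = { 'y' }
Productions for E:
  E → num c: FIRST = { 'num' }
  E → y c: FIRST = { 'y' }
  E → num y: FIRST = { 'num' }
  E → D: FIRST = { 'e', 'num', 'y' }

Conflict for D: D → e D and D → E num y
  Overlap: { 'e' }
Conflict for D: D → E num y and D → y y c
  Overlap: { 'y' }
Conflict for E: E → num c and E → num y
  Overlap: { 'num' }
Conflict for E: E → num c and E → D
  Overlap: { 'num' }
Conflict for E: E → y c and E → D
  Overlap: { 'y' }
Conflict for E: E → num y and E → D
  Overlap: { 'num' }

Answer: Yes. D → e D / D → E num y on { 'e' }; D → E num y / D → y y c on { 'y' }; E → num c / E → num y on { 'num' }; E → num c / E → D on { 'num' }; E → y c / E → D on { 'y' }; E → num y / E → D on { 'num' }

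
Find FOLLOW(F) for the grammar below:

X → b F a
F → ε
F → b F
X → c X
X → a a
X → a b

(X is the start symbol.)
To compute FOLLOW(F), find every occurrence of F on a right-hand side N → α F β: add FIRST(β) \ {ε}, and if β is empty or nullable also add FOLLOW(N). Iterate to a fixed point.

In X → b F a: F is followed by a, add FIRST(a) \ {ε} = { 'a' }
In F → b F: F is at the end; this adds FOLLOW(F) to itself — nothing new

Taking the union: FOLLOW(F) = { 'a' }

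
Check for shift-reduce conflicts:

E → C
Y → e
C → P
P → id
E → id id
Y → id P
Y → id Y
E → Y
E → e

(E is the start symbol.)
A shift-reduce conflict occurs when an LR(0) state has both:
  - a complete (reduce) item [A → α .] (dot at the end), and
  - a shift item [B → β . c γ] (dot before a terminal).

Augment with E' → E and build the canonical LR(0) collection (I0 = CLOSURE({[E' → . E]}), then GOTO on every symbol after a dot until no new states appear). It has 12 states:
  I0: { [C → . P], [E → . C], [E → . Y], [E → . e], [E → . id id], [E' → . E], [P → . id], [Y → . e], [Y → . id P], [Y → . id Y] }  — shift
  I1: { [E → C .] }  — reduce
  I2: { [E' → E .] }  — accept
  I3: { [C → P .] }  — reduce
  I4: { [E → Y .] }  — reduce
  I5: { [E → e .], [Y → e .] }  — 2 reduces
  I6: { [E → id . id], [P → . id], [P → id .], [Y → . e], [Y → . id P], [Y → . id Y], [Y → id . P], [Y → id . Y] }  — shift, reduce
  I7: { [Y → id P .] }  — reduce
  I8: { [Y → id Y .] }  — reduce
  I9: { [Y → e .] }  — reduce
  I10: { [E → id id .], [P → . id], [P → id .], [Y → . e], [Y → . id P], [Y → . id Y], [Y → id . P], [Y → id . Y] }  — shift, 2 reduces
  I11: { [P → . id], [P → id .], [Y → . e], [Y → . id P], [Y → . id Y], [Y → id . P], [Y → id . Y] }  — shift, reduce

I6 contains reduce item [P → id .] and shift items [E → id . id], [P → . id], [Y → . e], [Y → . id P], [Y → . id Y] — shift-reduce conflict.
I10 contains reduce items [E → id id .], [P → id .] and shift items [P → . id], [Y → . e], [Y → . id P], [Y → . id Y] — shift-reduce conflict.
I11 contains reduce item [P → id .] and shift items [P → . id], [Y → . e], [Y → . id P], [Y → . id Y] — shift-reduce conflict.

Answer: Yes — I6: [P → id .] vs [E → id . id]; I10: [E → id id .] vs [P → . id]; I11: [P → id .] vs [P → . id]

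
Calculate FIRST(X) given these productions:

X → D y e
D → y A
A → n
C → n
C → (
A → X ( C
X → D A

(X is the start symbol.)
{ 'y' }

To compute FIRST(X), examine every production with X on the left-hand side, reading each right-hand side left to right until a non-nullable symbol is reached.

FIRST sets of the other non-terminals involved (by the same procedure, iterated to a fixed point):
  FIRST(D) = { 'y' }

From X → D y e:
  - D is a non-terminal: add FIRST(D) \ {ε} = { 'y' }
    D is not nullable, so stop
From X → D A:
  - D is a non-terminal: add FIRST(D) \ {ε} = { 'y' }
    D is not nullable, so stop

Collecting: FIRST(X) = { 'y' }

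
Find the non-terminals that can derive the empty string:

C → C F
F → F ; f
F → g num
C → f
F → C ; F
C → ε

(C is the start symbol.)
{ 'C' }

A non-terminal is nullable if it can derive ε (the empty string): either it has an ε-production, or it has a production whose right-hand side consists entirely of nullable non-terminals.

ε-productions: C → ε
So C is immediately nullable.
No further non-terminal can be added: every production for the remaining non-terminals contains a terminal or a non-nullable non-terminal.
Nullable = { 'C' }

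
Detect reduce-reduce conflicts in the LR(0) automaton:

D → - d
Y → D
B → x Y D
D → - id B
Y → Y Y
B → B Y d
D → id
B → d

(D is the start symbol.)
A reduce-reduce conflict occurs when an LR(0) state has two complete items [A → α .] and [B → β .] — both call for a reduction, and with no lookahead the parser cannot choose between them.

Augment with D' → D and build the canonical LR(0) collection (I0 = CLOSURE({[D' → . D]}), then GOTO on every symbol after a dot until no new states appear). It has 15 states:
  I0: { [D → . - d], [D → . - id B], [D → . id], [D' → . D] }  — shift
  I1: { [D → - . d], [D → - . id B] }  — shift
  I2: { [D' → D .] }  — accept
  I3: { [D → id .] }  — reduce
  I4: { [D → - d .] }  — reduce
  I5: { [B → . B Y d], [B → . d], [B → . x Y D], [D → - id . B] }  — shift
  I6: { [B → B . Y d], [D → - id B .], [D → . - d], [D → . - id B], [D → . id], [Y → . D], [Y → . Y Y] }  — shift, reduce
  I7: { [B → d .] }  — reduce
  I8: { [B → x . Y D], [D → . - d], [D → . - id B], [D → . id], [Y → . D], [Y → . Y Y] }  — shift
  I9: { [Y → D .] }  — reduce
  I10: { [B → x Y . D], [D → . - d], [D → . - id B], [D → . id], [Y → . D], [Y → . Y Y], [Y → Y . Y] }  — shift
  I11: { [B → x Y D .], [Y → D .] }  — 2 reduces
  I12: { [D → . - d], [D → . - id B], [D → . id], [Y → . D], [Y → . Y Y], [Y → Y . Y], [Y → Y Y .] }  — shift, reduce
  I13: { [B → B Y . d], [D → . - d], [D → . - id B], [D → . id], [Y → . D], [Y → . Y Y], [Y → Y . Y] }  — shift
  I14: { [B → B Y d .] }  — reduce

I11 contains complete items [B → x Y D .], [Y → D .] — reduce-reduce conflict.

Answer: Yes — I11: [B → x Y D .] vs [Y → D .]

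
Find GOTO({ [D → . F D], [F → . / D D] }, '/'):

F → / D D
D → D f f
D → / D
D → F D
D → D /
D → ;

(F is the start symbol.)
{ [D → . / D], [D → . ;], [D → . D /], [D → . D f f], [D → . F D], [F → . / D D], [F → / . D D] }

GOTO(I, '/') = CLOSURE({ [A → αX.β] : [A → α.Xβ] ∈ I, X = '/' })

Items with dot before '/', with the dot advanced:
  [F → . / D D] → [F → / . D D]
Closure of the advanced items:
  [F → / . D D] has the dot before D: add [D → . D f f], [D → . / D], [D → . F D], [D → . D /], [D → . ;]
  [D → . F D] has the dot before F: add [F → . / D D]

GOTO = { [D → . / D], [D → . ;], [D → . D /], [D → . D f f], [D → . F D], [F → . / D D], [F → / . D D] }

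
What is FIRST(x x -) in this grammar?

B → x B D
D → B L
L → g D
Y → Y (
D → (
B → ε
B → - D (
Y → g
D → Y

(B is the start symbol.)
To compute FIRST(x x -), process the symbols left to right:
Symbol x is a terminal. Add 'x' and stop.
FIRST(x x -) = { 'x' }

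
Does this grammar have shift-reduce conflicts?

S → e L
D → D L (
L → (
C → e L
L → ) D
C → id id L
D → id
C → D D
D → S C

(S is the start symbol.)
Yes — I6: [L → ) D .] vs [L → . (]; I12: [D → id .] vs [C → id . id L]; I16: [C → D D .] vs [L → . (]

A shift-reduce conflict occurs when an LR(0) state has both:
  - a complete (reduce) item [A → α .] (dot at the end), and
  - a shift item [B → β . c γ] (dot before a terminal).

Augment with S' → S and build the canonical LR(0) collection (I0 = CLOSURE({[S' → . S]}), then GOTO on every symbol after a dot until no new states appear). It has 19 states:
  I0: { [S → . e L], [S' → . S] }  — shift
  I1: { [S' → S .] }  — accept
  I2: { [L → . (], [L → . ) D], [S → e . L] }  — shift
  I3: { [L → ( .] }  — reduce
  I4: { [D → . D L (], [D → . S C], [D → . id], [L → ) . D], [S → . e L] }  — shift
  I5: { [S → e L .] }  — reduce
  I6: { [D → D . L (], [L → ) D .], [L → . (], [L → . ) D] }  — shift, reduce
  I7: { [C → . D D], [C → . e L], [C → . id id L], [D → . D L (], [D → . S C], [D → . id], [D → S . C], [S → . e L] }  — shift
  I8: { [D → id .] }  — reduce
  I9: { [D → S C .] }  — reduce
  I10: { [C → D . D], [D → . D L (], [D → . S C], [D → . id], [D → D . L (], [L → . (], [L → . ) D], [S → . e L] }  — shift
  I11: { [C → e . L], [L → . (], [L → . ) D], [S → e . L] }  — shift
  I12: { [C → id . id L], [D → id .] }  — shift, reduce
  I13: { [C → id id . L], [L → . (], [L → . ) D] }  — shift
  I14: { [C → id id L .] }  — reduce
  I15: { [C → e L .], [S → e L .] }  — 2 reduces
  I16: { [C → D D .], [D → D . L (], [L → . (], [L → . ) D] }  — shift, reduce
  I17: { [D → D L . (] }  — shift
  I18: { [D → D L ( .] }  — reduce

I6 contains reduce item [L → ) D .] and shift items [L → . (], [L → . ) D] — shift-reduce conflict.
I12 contains reduce item [D → id .] and shift item [C → id . id L] — shift-reduce conflict.
I16 contains reduce item [C → D D .] and shift items [L → . (], [L → . ) D] — shift-reduce conflict.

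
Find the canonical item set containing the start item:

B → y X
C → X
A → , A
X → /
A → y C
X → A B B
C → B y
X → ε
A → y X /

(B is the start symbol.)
{ [B → . y X], [B' → . B] }

First, augment the grammar with B' → B
I₀ = CLOSURE({ [B' → . B] }):
  [B' → . B] has the dot before B: add [B → . y X]
No further items can be added.

I₀ = { [B → . y X], [B' → . B] }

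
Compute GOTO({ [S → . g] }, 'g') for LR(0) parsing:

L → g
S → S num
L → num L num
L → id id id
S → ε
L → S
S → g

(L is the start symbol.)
GOTO(I, 'g') = CLOSURE({ [A → αX.β] : [A → α.Xβ] ∈ I, X = 'g' })

Items with dot before 'g', with the dot advanced:
  [S → . g] → [S → g .]
Closure adds nothing (no advanced item has the dot before a non-terminal).

GOTO = { [S → g .] }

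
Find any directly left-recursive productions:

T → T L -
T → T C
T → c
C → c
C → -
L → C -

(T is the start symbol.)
Direct left recursion occurs when N → N α for some non-terminal N (the right-hand side begins with the left-hand side itself).

T → T L -: LEFT RECURSIVE (starts with T)
T → T C: LEFT RECURSIVE (starts with T)
T → c: starts with c
C → c: starts with c
C → -: starts with '-'
L → C -: starts with C

The grammar has direct left recursion on: T.

Answer: Yes, T is left-recursive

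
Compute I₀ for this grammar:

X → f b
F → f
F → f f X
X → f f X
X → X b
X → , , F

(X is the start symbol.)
First, augment the grammar with X' → X
I₀ = CLOSURE({ [X' → . X] }):
  [X' → . X] has the dot before X: add [X → . f b], [X → . f f X], [X → . X b], [X → . , , F]
No further items can be added.

I₀ = { [X → . , , F], [X → . X b], [X → . f b], [X → . f f X], [X' → . X] }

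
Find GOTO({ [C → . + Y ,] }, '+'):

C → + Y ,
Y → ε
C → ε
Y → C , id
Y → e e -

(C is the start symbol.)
GOTO(I, '+') = CLOSURE({ [A → αX.β] : [A → α.Xβ] ∈ I, X = '+' })

Items with dot before '+', with the dot advanced:
  [C → . + Y ,] → [C → + . Y ,]
Closure of the advanced items:
  [C → + . Y ,] has the dot before Y: add [Y → .], [Y → . C , id], [Y → . e e -]
  [Y → . C , id] has the dot before C: add [C → . + Y ,], [C → .]

GOTO = { [C → + . Y ,], [C → . + Y ,], [C → .], [Y → . C , id], [Y → . e e -], [Y → .] }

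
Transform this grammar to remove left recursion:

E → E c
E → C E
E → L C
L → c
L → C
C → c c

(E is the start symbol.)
E → C E E'
E → L C E'
E' → c E'
E' → ε
L → c
L → C
C → c c

E is directly left-recursive. The standard transformation for
  A → A α₁ | ... | A α_m | β₁ | ... | β_n
is
  A  → β₁ A' | ... | β_n A'
  A' → α₁ A' | ... | α_m A' | ε

E → C E becomes E → C E E'
E → L C becomes E → L C E'
E → E c becomes E' → c E'
Add E' → ε

Productions for other non-terminals are unchanged:
  L → c
  L → C
  C → c c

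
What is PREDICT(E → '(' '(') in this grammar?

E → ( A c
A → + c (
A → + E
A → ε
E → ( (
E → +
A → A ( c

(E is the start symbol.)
{ '(' }

PREDICT(E → '(' '(') = (FIRST(RHS) \ {ε}) ∪ (FOLLOW(E) if ε ∈ FIRST(RHS), i.e. RHS ⇒* ε)
FIRST('(' '(') = { '(' }
ε ∉ FIRST('(' '('), so FOLLOW(E) is not added.
PREDICT(E → '(' '(') = { '(' }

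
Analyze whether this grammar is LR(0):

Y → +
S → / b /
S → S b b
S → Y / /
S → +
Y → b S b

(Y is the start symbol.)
A grammar is LR(0) if no state in the canonical LR(0) collection has:
  - both a shift item (dot before a terminal) and a complete item (shift-reduce conflict), or
  - two or more complete items (reduce-reduce conflict; the accept item [Y' → Y .] counts as a complete item here).

Augment with Y' → Y and build the canonical LR(0) collection (I0 = CLOSURE({[Y' → . Y]}), then GOTO on every symbol after a dot until no new states appear). It has 14 states:
  I0: { [Y → . +], [Y → . b S b], [Y' → . Y] }  — shift
  I1: { [Y → + .] }  — reduce
  I2: { [Y' → Y .] }  — accept
  I3: { [S → . +], [S → . / b /], [S → . S b b], [S → . Y / /], [Y → . +], [Y → . b S b], [Y → b . S b] }  — shift
  I4: { [S → + .], [Y → + .] }  — 2 reduces
  I5: { [S → / . b /] }  — shift
  I6: { [S → S . b b], [Y → b S . b] }  — shift
  I7: { [S → Y . / /] }  — shift
  I8: { [S → Y / . /] }  — shift
  I9: { [S → Y / / .] }  — reduce
  I10: { [S → S b . b], [Y → b S b .] }  — shift, reduce
  I11: { [S → S b b .] }  — reduce
  I12: { [S → / b . /] }  — shift
  I13: { [S → / b / .] }  — reduce

Conflict in state I4:
  Reduce-reduce conflict: [S → + .] and [Y → + .]
So the grammar is NOT LR(0).

Answer: No. Reduce-reduce conflict: [S → + .] and [Y → + .]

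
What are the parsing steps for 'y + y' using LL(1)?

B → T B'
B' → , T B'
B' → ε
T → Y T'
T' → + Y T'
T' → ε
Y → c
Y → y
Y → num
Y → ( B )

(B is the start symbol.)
LL(1) parsing maintains a stack (initially the start symbol over $) and the input. At each step: if the stack top is a terminal, match it against the current input token; if it is a non-terminal N, replace it with the RHS of M[N, lookahead] (the unique production whose predict set contains the lookahead).

Stack is shown with the top on the left.

Stack        Input    Action
----------------------------
B $          y + y $  output B → T B'
T B' $       y + y $  output T → Y T'
Y T' B' $    y + y $  output Y → y
y T' B' $    y + y $  match 'y'
T' B' $      + y $    output T' → + Y T'
+ Y T' B' $  + y $    match '+'
Y T' B' $    y $      output Y → y
y T' B' $    y $      match 'y'
T' B' $      $        output T' → ε
B' $         $        output B' → ε
$            $        accept

The string is accepted.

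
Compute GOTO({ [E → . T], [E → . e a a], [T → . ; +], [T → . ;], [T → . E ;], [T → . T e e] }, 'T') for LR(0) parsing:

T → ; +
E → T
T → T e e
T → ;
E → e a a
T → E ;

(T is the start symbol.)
{ [E → T .], [T → T . e e] }

GOTO(I, 'T') = CLOSURE({ [A → αX.β] : [A → α.Xβ] ∈ I, X = 'T' })

Items with dot before 'T', with the dot advanced:
  [E → . T] → [E → T .]
  [T → . T e e] → [T → T . e e]
Closure adds nothing (no advanced item has the dot before a non-terminal).

GOTO = { [E → T .], [T → T . e e] }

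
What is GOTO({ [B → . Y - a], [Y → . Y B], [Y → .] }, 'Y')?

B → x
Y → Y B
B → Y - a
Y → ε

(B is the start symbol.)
{ [B → . Y - a], [B → . x], [B → Y . - a], [Y → . Y B], [Y → .], [Y → Y . B] }

GOTO(I, 'Y') = CLOSURE({ [A → αX.β] : [A → α.Xβ] ∈ I, X = 'Y' })

Items with dot before 'Y', with the dot advanced:
  [B → . Y - a] → [B → Y . - a]
  [Y → . Y B] → [Y → Y . B]
Closure of the advanced items:
  [Y → Y . B] has the dot before B: add [B → . x], [B → . Y - a]
  [B → . Y - a] has the dot before Y: add [Y → . Y B], [Y → .]

GOTO = { [B → . Y - a], [B → . x], [B → Y . - a], [Y → . Y B], [Y → .], [Y → Y . B] }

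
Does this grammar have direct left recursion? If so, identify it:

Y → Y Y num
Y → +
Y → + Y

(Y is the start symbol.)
Direct left recursion occurs when N → N α for some non-terminal N (the right-hand side begins with the left-hand side itself).

Y → Y Y num: LEFT RECURSIVE (starts with Y)
Y → +: starts with '+'
Y → + Y: starts with '+'

The grammar has direct left recursion on: Y.

Answer: Yes, Y is left-recursive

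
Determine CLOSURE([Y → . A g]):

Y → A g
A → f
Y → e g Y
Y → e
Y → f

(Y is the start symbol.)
{ [A → . f], [Y → . A g] }

Start with: [Y → . A g]
  [Y → . A g] has the dot before A: add [A → . f]
No further items can be added.

CLOSURE = { [A → . f], [Y → . A g] }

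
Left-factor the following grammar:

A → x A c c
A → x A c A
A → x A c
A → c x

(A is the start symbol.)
A → x A c A'
A' → c
A' → A
A' → ε
A → c x

Left-factoring transforms A → αβ₁ | αβ₂ into A → αA' and A' → β₁ | β₂
(α is the longest common prefix among the alternatives). Repeat until
no nonterminal has two alternatives with a common prefix.

Round 1: A has alternatives sharing prefix 'x A c'. Introduce A': A → x A c A'
  Add: A' → c
  Add: A' → A
  Add: A' → ε

No remaining common prefixes — done.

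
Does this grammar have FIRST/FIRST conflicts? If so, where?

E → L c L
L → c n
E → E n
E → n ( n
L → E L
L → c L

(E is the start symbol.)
Yes. E → L c L / E → E n on { 'c', 'n' }; E → L c L / E → n '(' n on { 'n' }; E → E n / E → n '(' n on { 'n' }; L → c n / L → E L on { 'c' }; L → c n / L → c L on { 'c' }; L → E L / L → c L on { 'c' }

FIRST sets of the non-terminals at (or reachable through a nullable prefix from) the front of some alternative:
  FIRST(L) = { 'c', 'n' }
  FIRST(E) = { 'c', 'n' }

Productions for E:
  E → L c L: FIRST = { 'c', 'n' }
  E → E n: FIRST = { 'c', 'n' }
  E → n ( n: FIRST = { 'n' }
Productions for L:
  L → c n: FIRST = { 'c' }
  L → E L: FIRST = { 'c', 'n' }
  L → c L: FIRST = { 'c' }

Conflict for E: E → L c L and E → E n
  Overlap: { 'c', 'n' }
Conflict for E: E → L c L and E → n ( n
  Overlap: { 'n' }
Conflict for E: E → E n and E → n ( n
  Overlap: { 'n' }
Conflict for L: L → c n and L → E L
  Overlap: { 'c' }
Conflict for L: L → c n and L → c L
  Overlap: { 'c' }
Conflict for L: L → E L and L → c L
  Overlap: { 'c' }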